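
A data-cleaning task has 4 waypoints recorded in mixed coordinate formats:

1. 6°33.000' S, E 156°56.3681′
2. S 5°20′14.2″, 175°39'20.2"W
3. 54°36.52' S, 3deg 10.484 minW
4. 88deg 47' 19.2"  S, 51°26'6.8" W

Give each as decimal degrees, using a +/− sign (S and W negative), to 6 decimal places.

1. -6.550000, 156.939468
2. -5.337278, -175.655611
3. -54.608667, -3.174733
4. -88.788667, -51.435222

Point 1:
  Lat: 33′ = 0.550000°; total 6.5500000
  S → negative
  Longitude: 56.3681′ = 0.939468°; total 156.9394683
  E → positive
Point 2:
  φ: 5° + 20/60 + 14.2/3600 = 5 + 0.333333 + 0.003944 = 5.3372778
  S ⇒ negate
  λ: 39′ + 20.2″ = 39.33667′; 175 + 39.33667/60 = 175.6556111
  W → negative
Point 3:
  Lat: 54 + 36.52/60 = 54.6086667
  S ⇒ negate
  λ: 10.484′ = 0.174733°; total 3.1747333
  hemisphere W, so the sign is −
Point 4:
  φ: 47′ + 19.2″ = 47.32000′; 88 + 47.32000/60 = 88.7886667
  S → negative
  Lon: 51 + 26/60 + 6.8/3600 = 51.4352222
  W ⇒ negate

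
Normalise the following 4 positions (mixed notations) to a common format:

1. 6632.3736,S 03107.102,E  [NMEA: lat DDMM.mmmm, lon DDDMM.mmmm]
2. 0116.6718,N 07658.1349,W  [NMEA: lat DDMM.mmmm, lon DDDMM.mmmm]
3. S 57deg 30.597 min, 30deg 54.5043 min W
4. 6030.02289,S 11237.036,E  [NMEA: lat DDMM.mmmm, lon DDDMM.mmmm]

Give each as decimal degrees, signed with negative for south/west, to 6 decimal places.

Point 1:
  Lat: split at 2 digits → 66° and 32.3736′; 66 + 32.3736/60 = 66.5395600
  hemisphere S, so the sign is −
  λ: degrees = first 3 digits = 31, minutes = 7.102; 31 + 7.102/60 = 31.1183667
  E → positive
Point 2:
  φ: degrees = first 2 digits = 1, minutes = 16.6718; 1 + 16.6718/60 = 1.2778633
  N → positive
  λ: split at 3 digits → 076° and 58.1349′; 76 + 58.1349/60 = 76.9689150
  hemisphere W, so the sign is −
Point 3:
  Latitude: 57 + 30.597/60 = 57.5099500
  S → negative
  Longitude: 30 + 54.5043/60 = 30.9084050
  W ⇒ negate
Point 4:
  Lat: degrees = first 2 digits = 60, minutes = 30.02289; 60 + 30.02289/60 = 60.5003815
  S ⇒ negate
  Lon: split at 3 digits → 112° and 37.036′; 112 + 37.036/60 = 112.6172667
  E → positive

1. -66.539560, 31.118367
2. 1.277863, -76.968915
3. -57.509950, -30.908405
4. -60.500382, 112.617267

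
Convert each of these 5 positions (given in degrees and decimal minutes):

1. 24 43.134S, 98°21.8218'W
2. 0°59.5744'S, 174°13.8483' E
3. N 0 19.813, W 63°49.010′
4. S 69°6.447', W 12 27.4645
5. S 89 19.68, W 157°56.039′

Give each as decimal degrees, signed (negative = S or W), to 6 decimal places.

Point 1:
  Lat: 24 + 43.134/60 = 24.7189000
  S ⇒ negate
  Lon: 98 + 21.8218/60 = 98.3636967
  W → negative
Point 2:
  φ: 0 + 59.5744/60 = 0.9929067
  S ⇒ negate
  λ: 13.8483′ = 0.230805°; total 174.2308050
  E ⇒ keep positive
Point 3:
  Lat: 19.813′ = 0.330217°; total 0.3302167
  N ⇒ keep positive
  Longitude: 63 + 49.01/60 = 63.8168333
  W ⇒ negate
Point 4:
  Lat: 69 + 6.447/60 = 69.1074500
  S → negative
  Lon: 12 + 27.4645/60 = 12.4577417
  hemisphere W, so the sign is −
Point 5:
  φ: 89 + 19.68/60 = 89.3280000
  S → negative
  Longitude: 56.039′ = 0.933983°; total 157.9339833
  W → negative

1. -24.718900, -98.363697
2. -0.992907, 174.230805
3. 0.330217, -63.816833
4. -69.107450, -12.457742
5. -89.328000, -157.933983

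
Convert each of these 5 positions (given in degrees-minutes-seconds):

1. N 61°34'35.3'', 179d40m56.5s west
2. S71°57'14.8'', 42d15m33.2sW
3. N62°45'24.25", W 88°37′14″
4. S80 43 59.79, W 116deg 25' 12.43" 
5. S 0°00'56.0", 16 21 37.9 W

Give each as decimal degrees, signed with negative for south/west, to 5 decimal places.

Point 1:
  Lat: 34′ + 35.3″ = 34.58833′; 61 + 34.58833/60 = 61.576472
  N → positive
  Longitude: 40′ + 56.5″ = 40.94167′; 179 + 40.94167/60 = 179.682361
  W → negative
Point 2:
  φ: 71° + 57/60 + 14.8/3600 = 71 + 0.950000 + 0.004111 = 71.954111
  hemisphere S, so the sign is −
  Longitude: 42° + 15/60 + 33.2/3600 = 42 + 0.250000 + 0.009222 = 42.259222
  W → negative
Point 3:
  Latitude: 62 + 45/60 + 24.25/3600 = 62.756736
  N ⇒ keep positive
  Lon: 88° + 37/60 + 14/3600 = 88 + 0.616667 + 0.003889 = 88.620556
  hemisphere W, so the sign is −
Point 4:
  Lat: 43′ + 59.79″ = 43.99650′; 80 + 43.99650/60 = 80.733275
  S → negative
  λ: 116 + 25/60 + 12.43/3600 = 116.420119
  W → negative
Point 5:
  Lat: 0 + 0/60 + 56/3600 = 0.015556
  S ⇒ negate
  Lon: 21′ + 37.9″ = 21.63167′; 16 + 21.63167/60 = 16.360528
  W ⇒ negate

1. 61.57647, -179.68236
2. -71.95411, -42.25922
3. 62.75674, -88.62056
4. -80.73328, -116.42012
5. -0.01556, -16.36053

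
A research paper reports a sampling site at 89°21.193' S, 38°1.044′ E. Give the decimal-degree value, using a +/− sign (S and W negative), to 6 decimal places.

Latitude: 21.193′ = 0.353217°; total 89.3532167
hemisphere S, so the sign is −
λ: 1.044′ = 0.017400°; total 38.0174000
E ⇒ keep positive

-89.353217, 38.017400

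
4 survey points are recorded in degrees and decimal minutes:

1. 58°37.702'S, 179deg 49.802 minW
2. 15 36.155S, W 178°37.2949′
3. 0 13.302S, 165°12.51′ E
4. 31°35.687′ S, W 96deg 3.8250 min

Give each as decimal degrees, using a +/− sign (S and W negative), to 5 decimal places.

Point 1:
  Latitude: 37.702′ = 0.628367°; total 58.628367
  S ⇒ negate
  λ: 179 + 49.802/60 = 179.830033
  hemisphere W, so the sign is −
Point 2:
  Latitude: 15 + 36.155/60 = 15.602583
  S ⇒ negate
  Lon: 178 + 37.2949/60 = 178.621582
  W ⇒ negate
Point 3:
  Lat: 0 + 13.302/60 = 0.221700
  S ⇒ negate
  λ: 12.51′ = 0.208500°; total 165.208500
  E ⇒ keep positive
Point 4:
  Latitude: 35.687′ = 0.594783°; total 31.594783
  S ⇒ negate
  λ: 96 + 3.825/60 = 96.063750
  W ⇒ negate

1. -58.62837, -179.83003
2. -15.60258, -178.62158
3. -0.22170, 165.20850
4. -31.59478, -96.06375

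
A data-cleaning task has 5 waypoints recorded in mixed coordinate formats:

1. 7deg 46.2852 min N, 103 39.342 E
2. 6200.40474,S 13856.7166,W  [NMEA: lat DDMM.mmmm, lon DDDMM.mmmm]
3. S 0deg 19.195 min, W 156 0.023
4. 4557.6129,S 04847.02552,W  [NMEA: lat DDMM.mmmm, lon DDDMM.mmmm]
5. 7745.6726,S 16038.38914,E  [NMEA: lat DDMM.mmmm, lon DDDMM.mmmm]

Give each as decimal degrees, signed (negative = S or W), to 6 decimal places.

1. 7.771420, 103.655700
2. -62.006746, -138.945277
3. -0.319917, -156.000383
4. -45.960215, -48.783759
5. -77.761210, 160.639819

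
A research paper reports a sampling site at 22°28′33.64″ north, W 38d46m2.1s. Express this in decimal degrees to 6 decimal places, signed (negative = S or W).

Lat: 28′ + 33.64″ = 28.56067′; 22 + 28.56067/60 = 22.4760111
N ⇒ keep positive
λ: 38° + 46/60 + 2.1/3600 = 38 + 0.766667 + 0.000583 = 38.7672500
W ⇒ negate

22.476011, -38.767250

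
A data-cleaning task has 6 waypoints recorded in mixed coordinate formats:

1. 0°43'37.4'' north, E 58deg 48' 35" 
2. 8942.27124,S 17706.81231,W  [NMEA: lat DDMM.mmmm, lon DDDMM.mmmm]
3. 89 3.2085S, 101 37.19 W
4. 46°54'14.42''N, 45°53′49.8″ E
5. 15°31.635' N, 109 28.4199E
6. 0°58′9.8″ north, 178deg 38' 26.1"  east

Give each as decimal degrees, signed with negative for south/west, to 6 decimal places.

1. 0.727056, 58.809722
2. -89.704521, -177.113539
3. -89.053475, -101.619833
4. 46.904006, 45.897167
5. 15.527250, 109.473665
6. 0.969389, 178.640583

Point 1:
  Lat: 0 + 43/60 + 37.4/3600 = 0.7270556
  N ⇒ keep positive
  λ: 58 + 48/60 + 35/3600 = 58.8097222
  E ⇒ keep positive
Point 2:
  φ: degrees = first 2 digits = 89, minutes = 42.27124; 89 + 42.27124/60 = 89.7045207
  S ⇒ negate
  λ: degrees = first 3 digits = 177, minutes = 6.81231; 177 + 6.81231/60 = 177.1135385
  W → negative
Point 3:
  φ: 3.2085′ = 0.053475°; total 89.0534750
  S → negative
  Lon: 101 + 37.19/60 = 101.6198333
  hemisphere W, so the sign is −
Point 4:
  Latitude: 54′ + 14.42″ = 54.24033′; 46 + 54.24033/60 = 46.9040056
  N → positive
  Lon: 53′ + 49.8″ = 53.83000′; 45 + 53.83000/60 = 45.8971667
  E → positive
Point 5:
  Latitude: 31.635′ = 0.527250°; total 15.5272500
  N → positive
  Lon: 28.4199′ = 0.473665°; total 109.4736650
  E → positive
Point 6:
  Lat: 58′ + 9.8″ = 58.16333′; 0 + 58.16333/60 = 0.9693889
  N → positive
  λ: 178° + 38/60 + 26.1/3600 = 178 + 0.633333 + 0.007250 = 178.6405833
  E → positive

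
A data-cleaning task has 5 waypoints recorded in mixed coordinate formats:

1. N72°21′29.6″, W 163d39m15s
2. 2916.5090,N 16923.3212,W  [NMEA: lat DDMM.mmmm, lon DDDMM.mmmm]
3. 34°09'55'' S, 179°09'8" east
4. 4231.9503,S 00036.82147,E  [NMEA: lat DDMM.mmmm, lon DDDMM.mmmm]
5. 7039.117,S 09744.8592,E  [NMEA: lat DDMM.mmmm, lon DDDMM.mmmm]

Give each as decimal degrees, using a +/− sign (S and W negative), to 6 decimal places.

1. 72.358222, -163.654167
2. 29.275150, -169.388687
3. -34.165278, 179.152222
4. -42.532505, 0.613691
5. -70.651950, 97.747653

Point 1:
  Lat: 72 + 21/60 + 29.6/3600 = 72.3582222
  N → positive
  Lon: 39′ + 15″ = 39.25000′; 163 + 39.25000/60 = 163.6541667
  hemisphere W, so the sign is −
Point 2:
  Lat: degrees = first 2 digits = 29, minutes = 16.509; 29 + 16.509/60 = 29.2751500
  N → positive
  Longitude: split at 3 digits → 169° and 23.3212′; 169 + 23.3212/60 = 169.3886867
  W → negative
Point 3:
  Latitude: 9′ + 55″ = 9.91667′; 34 + 9.91667/60 = 34.1652778
  S ⇒ negate
  λ: 9′ + 8″ = 9.13333′; 179 + 9.13333/60 = 179.1522222
  E → positive
Point 4:
  Lat: split at 2 digits → 42° and 31.9503′; 42 + 31.9503/60 = 42.5325050
  S → negative
  λ: split at 3 digits → 000° and 36.82147′; 0 + 36.82147/60 = 0.6136912
  E → positive
Point 5:
  φ: split at 2 digits → 70° and 39.117′; 70 + 39.117/60 = 70.6519500
  S ⇒ negate
  Longitude: degrees = first 3 digits = 97, minutes = 44.8592; 97 + 44.8592/60 = 97.7476533
  E ⇒ keep positive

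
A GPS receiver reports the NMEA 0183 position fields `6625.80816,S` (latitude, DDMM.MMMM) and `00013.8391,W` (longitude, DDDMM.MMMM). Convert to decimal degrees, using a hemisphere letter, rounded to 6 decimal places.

Lat: split at 2 digits → 66° and 25.80816′; 66 + 25.80816/60 = 66.4301360
λ: split at 3 digits → 000° and 13.8391′; 0 + 13.8391/60 = 0.2306517

66.430136° S, 0.230652° W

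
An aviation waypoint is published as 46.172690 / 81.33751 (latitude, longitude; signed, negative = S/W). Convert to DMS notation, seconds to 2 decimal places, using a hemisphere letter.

46°10′21.68″ N, 81°20′15.04″ E

Latitude: 0.172690 × 60 = 10.36140′ → 10′, remainder × 60 = 21.6840″
λ: whole degrees 81; 20.25060′ → 20′ and 15.0360″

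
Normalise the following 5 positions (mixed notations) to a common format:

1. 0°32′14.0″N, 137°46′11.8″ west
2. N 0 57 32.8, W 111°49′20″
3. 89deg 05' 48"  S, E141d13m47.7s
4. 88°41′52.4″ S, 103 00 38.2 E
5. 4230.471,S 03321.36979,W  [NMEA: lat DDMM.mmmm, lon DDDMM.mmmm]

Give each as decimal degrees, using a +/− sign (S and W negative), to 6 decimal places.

Point 1:
  Latitude: 0° + 32/60 + 14/3600 = 0 + 0.533333 + 0.003889 = 0.5372222
  N ⇒ keep positive
  Longitude: 137 + 46/60 + 11.8/3600 = 137.7699444
  hemisphere W, so the sign is −
Point 2:
  Latitude: 0° + 57/60 + 32.8/3600 = 0 + 0.950000 + 0.009111 = 0.9591111
  N ⇒ keep positive
  Lon: 111 + 49/60 + 20/3600 = 111.8222222
  W → negative
Point 3:
  Latitude: 89° + 5/60 + 48/3600 = 89 + 0.083333 + 0.013333 = 89.0966667
  S → negative
  λ: 13′ + 47.7″ = 13.79500′; 141 + 13.79500/60 = 141.2299167
  E → positive
Point 4:
  φ: 88 + 41/60 + 52.4/3600 = 88.6978889
  hemisphere S, so the sign is −
  Lon: 0′ + 38.2″ = 0.63667′; 103 + 0.63667/60 = 103.0106111
  E → positive
Point 5:
  Lat: degrees = first 2 digits = 42, minutes = 30.471; 42 + 30.471/60 = 42.5078500
  S ⇒ negate
  Longitude: degrees = first 3 digits = 33, minutes = 21.36979; 33 + 21.36979/60 = 33.3561632
  W → negative

1. 0.537222, -137.769944
2. 0.959111, -111.822222
3. -89.096667, 141.229917
4. -88.697889, 103.010611
5. -42.507850, -33.356163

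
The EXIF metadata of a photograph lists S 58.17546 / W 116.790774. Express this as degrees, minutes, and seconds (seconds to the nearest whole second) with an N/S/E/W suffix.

58°10′32″ S, 116°47′27″ W

φ: 0.175460° → 10.52760′; 0.52760 × 60 = 31.66″
λ: 0.790774 × 60 = 47.44644′ → 47′, remainder × 60 = 26.79″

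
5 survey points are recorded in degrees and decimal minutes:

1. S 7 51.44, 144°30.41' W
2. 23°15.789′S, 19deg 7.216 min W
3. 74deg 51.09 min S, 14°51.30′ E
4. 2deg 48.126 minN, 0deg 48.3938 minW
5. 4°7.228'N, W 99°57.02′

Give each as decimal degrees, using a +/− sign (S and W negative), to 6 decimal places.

1. -7.857333, -144.506833
2. -23.263150, -19.120267
3. -74.851500, 14.855000
4. 2.802100, -0.806563
5. 4.120467, -99.950333

Point 1:
  Latitude: 51.44′ = 0.857333°; total 7.8573333
  hemisphere S, so the sign is −
  Lon: 30.41′ = 0.506833°; total 144.5068333
  hemisphere W, so the sign is −
Point 2:
  Latitude: 15.789′ = 0.263150°; total 23.2631500
  S ⇒ negate
  Lon: 7.216′ = 0.120267°; total 19.1202667
  W ⇒ negate
Point 3:
  φ: 51.09′ = 0.851500°; total 74.8515000
  hemisphere S, so the sign is −
  λ: 51.3′ = 0.855000°; total 14.8550000
  E → positive
Point 4:
  Latitude: 48.126′ = 0.802100°; total 2.8021000
  N → positive
  λ: 48.3938′ = 0.806563°; total 0.8065633
  hemisphere W, so the sign is −
Point 5:
  Latitude: 4 + 7.228/60 = 4.1204667
  N ⇒ keep positive
  Lon: 57.02′ = 0.950333°; total 99.9503333
  W → negative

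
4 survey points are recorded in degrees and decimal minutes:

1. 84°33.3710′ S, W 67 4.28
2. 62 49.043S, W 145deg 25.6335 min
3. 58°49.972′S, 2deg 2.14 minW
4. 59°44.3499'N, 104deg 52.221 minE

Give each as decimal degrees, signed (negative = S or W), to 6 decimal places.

Point 1:
  φ: 84 + 33.371/60 = 84.5561833
  S → negative
  Lon: 67 + 4.28/60 = 67.0713333
  hemisphere W, so the sign is −
Point 2:
  Lat: 49.043′ = 0.817383°; total 62.8173833
  hemisphere S, so the sign is −
  Longitude: 145 + 25.6335/60 = 145.4272250
  hemisphere W, so the sign is −
Point 3:
  φ: 49.972′ = 0.832867°; total 58.8328667
  S → negative
  Longitude: 2 + 2.14/60 = 2.0356667
  hemisphere W, so the sign is −
Point 4:
  Lat: 59 + 44.3499/60 = 59.7391650
  N → positive
  Lon: 104 + 52.221/60 = 104.8703500
  E → positive

1. -84.556183, -67.071333
2. -62.817383, -145.427225
3. -58.832867, -2.035667
4. 59.739165, 104.870350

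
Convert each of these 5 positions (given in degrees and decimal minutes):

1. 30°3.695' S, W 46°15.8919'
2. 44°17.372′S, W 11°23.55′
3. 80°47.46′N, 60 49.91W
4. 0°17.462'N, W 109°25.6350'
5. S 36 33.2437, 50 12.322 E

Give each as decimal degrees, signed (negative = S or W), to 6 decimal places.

Point 1:
  Lat: 3.695′ = 0.061583°; total 30.0615833
  S ⇒ negate
  Lon: 46 + 15.8919/60 = 46.2648650
  hemisphere W, so the sign is −
Point 2:
  Lat: 44 + 17.372/60 = 44.2895333
  hemisphere S, so the sign is −
  λ: 11 + 23.55/60 = 11.3925000
  hemisphere W, so the sign is −
Point 3:
  Latitude: 80 + 47.46/60 = 80.7910000
  N ⇒ keep positive
  λ: 60 + 49.91/60 = 60.8318333
  W → negative
Point 4:
  Lat: 17.462′ = 0.291033°; total 0.2910333
  N → positive
  Lon: 109 + 25.635/60 = 109.4272500
  W → negative
Point 5:
  Latitude: 33.2437′ = 0.554062°; total 36.5540617
  S → negative
  Longitude: 12.322′ = 0.205367°; total 50.2053667
  E ⇒ keep positive

1. -30.061583, -46.264865
2. -44.289533, -11.392500
3. 80.791000, -60.831833
4. 0.291033, -109.427250
5. -36.554062, 50.205367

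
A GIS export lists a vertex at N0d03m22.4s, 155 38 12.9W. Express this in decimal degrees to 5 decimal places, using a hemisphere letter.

0.05622° N, 155.63692° W

Latitude: 0 + 3/60 + 22.4/3600 = 0.056222
Longitude: 155 + 38/60 + 12.9/3600 = 155.636917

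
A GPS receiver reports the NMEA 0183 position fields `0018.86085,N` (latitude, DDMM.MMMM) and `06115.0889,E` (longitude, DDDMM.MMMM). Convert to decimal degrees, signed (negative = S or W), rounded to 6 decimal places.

Latitude: degrees = first 2 digits = 0, minutes = 18.86085; 0 + 18.86085/60 = 0.3143475
N → positive
Longitude: split at 3 digits → 061° and 15.0889′; 61 + 15.0889/60 = 61.2514817
E ⇒ keep positive

0.314348, 61.251482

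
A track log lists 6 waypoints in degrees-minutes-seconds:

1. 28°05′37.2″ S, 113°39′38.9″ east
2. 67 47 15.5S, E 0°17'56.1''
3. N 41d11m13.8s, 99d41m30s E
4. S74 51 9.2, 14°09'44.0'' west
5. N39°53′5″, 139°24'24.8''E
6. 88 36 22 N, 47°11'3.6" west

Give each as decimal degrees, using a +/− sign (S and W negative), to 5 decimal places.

Point 1:
  Lat: 28° + 5/60 + 37.2/3600 = 28 + 0.083333 + 0.010333 = 28.093667
  S → negative
  Longitude: 113° + 39/60 + 38.9/3600 = 113 + 0.650000 + 0.010806 = 113.660806
  E → positive
Point 2:
  Lat: 67 + 47/60 + 15.5/3600 = 67.787639
  hemisphere S, so the sign is −
  Longitude: 0° + 17/60 + 56.1/3600 = 0 + 0.283333 + 0.015583 = 0.298917
  E ⇒ keep positive
Point 3:
  Lat: 41 + 11/60 + 13.8/3600 = 41.187167
  N ⇒ keep positive
  Lon: 99° + 41/60 + 30/3600 = 99 + 0.683333 + 0.008333 = 99.691667
  E ⇒ keep positive
Point 4:
  Lat: 74 + 51/60 + 9.2/3600 = 74.852556
  S → negative
  λ: 14° + 9/60 + 44/3600 = 14 + 0.150000 + 0.012222 = 14.162222
  hemisphere W, so the sign is −
Point 5:
  φ: 39° + 53/60 + 5/3600 = 39 + 0.883333 + 0.001389 = 39.884722
  N → positive
  λ: 24′ + 24.8″ = 24.41333′; 139 + 24.41333/60 = 139.406889
  E → positive
Point 6:
  Latitude: 36′ + 22″ = 36.36667′; 88 + 36.36667/60 = 88.606111
  N ⇒ keep positive
  λ: 11′ + 3.6″ = 11.06000′; 47 + 11.06000/60 = 47.184333
  W ⇒ negate

1. -28.09367, 113.66081
2. -67.78764, 0.29892
3. 41.18717, 99.69167
4. -74.85256, -14.16222
5. 39.88472, 139.40689
6. 88.60611, -47.18433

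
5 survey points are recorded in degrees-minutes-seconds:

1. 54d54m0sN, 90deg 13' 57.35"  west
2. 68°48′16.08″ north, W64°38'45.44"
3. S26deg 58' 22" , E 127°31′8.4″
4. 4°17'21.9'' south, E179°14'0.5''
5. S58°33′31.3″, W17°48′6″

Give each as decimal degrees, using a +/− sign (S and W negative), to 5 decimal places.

1. 54.90000, -90.23260
2. 68.80447, -64.64596
3. -26.97278, 127.51900
4. -4.28942, 179.23347
5. -58.55869, -17.80167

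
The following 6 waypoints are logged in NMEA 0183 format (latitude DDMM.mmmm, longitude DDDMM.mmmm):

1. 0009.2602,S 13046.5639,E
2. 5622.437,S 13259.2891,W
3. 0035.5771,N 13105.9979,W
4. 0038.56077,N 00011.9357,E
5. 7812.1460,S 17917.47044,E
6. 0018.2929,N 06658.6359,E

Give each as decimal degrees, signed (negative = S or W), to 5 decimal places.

1. -0.15434, 130.77607
2. -56.37395, -132.98815
3. 0.59295, -131.09997
4. 0.64268, 0.19893
5. -78.20243, 179.29117
6. 0.30488, 66.97727

Point 1:
  φ: split at 2 digits → 00° and 9.2602′; 0 + 9.2602/60 = 0.154337
  hemisphere S, so the sign is −
  λ: degrees = first 3 digits = 130, minutes = 46.5639; 130 + 46.5639/60 = 130.776065
  E ⇒ keep positive
Point 2:
  φ: degrees = first 2 digits = 56, minutes = 22.437; 56 + 22.437/60 = 56.373950
  S ⇒ negate
  Lon: split at 3 digits → 132° and 59.2891′; 132 + 59.2891/60 = 132.988152
  W → negative
Point 3:
  φ: split at 2 digits → 00° and 35.5771′; 0 + 35.5771/60 = 0.592952
  N → positive
  Lon: split at 3 digits → 131° and 5.9979′; 131 + 5.9979/60 = 131.099965
  hemisphere W, so the sign is −
Point 4:
  Latitude: split at 2 digits → 00° and 38.56077′; 0 + 38.56077/60 = 0.642680
  N → positive
  λ: degrees = first 3 digits = 0, minutes = 11.9357; 0 + 11.9357/60 = 0.198928
  E ⇒ keep positive
Point 5:
  Latitude: split at 2 digits → 78° and 12.146′; 78 + 12.146/60 = 78.202433
  S → negative
  λ: split at 3 digits → 179° and 17.47044′; 179 + 17.47044/60 = 179.291174
  E → positive
Point 6:
  φ: split at 2 digits → 00° and 18.2929′; 0 + 18.2929/60 = 0.304882
  N ⇒ keep positive
  Longitude: split at 3 digits → 066° and 58.6359′; 66 + 58.6359/60 = 66.977265
  E ⇒ keep positive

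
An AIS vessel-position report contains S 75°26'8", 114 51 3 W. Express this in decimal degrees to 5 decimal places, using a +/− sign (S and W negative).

-75.43556, -114.85083

Lat: 26′ + 8″ = 26.13333′; 75 + 26.13333/60 = 75.435556
S → negative
Longitude: 51′ + 3″ = 51.05000′; 114 + 51.05000/60 = 114.850833
hemisphere W, so the sign is −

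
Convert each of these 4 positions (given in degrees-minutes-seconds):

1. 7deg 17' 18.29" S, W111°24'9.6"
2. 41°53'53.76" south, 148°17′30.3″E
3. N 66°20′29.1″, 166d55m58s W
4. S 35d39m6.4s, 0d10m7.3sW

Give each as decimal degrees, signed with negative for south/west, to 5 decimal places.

Point 1:
  φ: 7 + 17/60 + 18.29/3600 = 7.288414
  S ⇒ negate
  Longitude: 24′ + 9.6″ = 24.16000′; 111 + 24.16000/60 = 111.402667
  W ⇒ negate
Point 2:
  Lat: 53′ + 53.76″ = 53.89600′; 41 + 53.89600/60 = 41.898267
  S ⇒ negate
  Lon: 17′ + 30.3″ = 17.50500′; 148 + 17.50500/60 = 148.291750
  E ⇒ keep positive
Point 3:
  φ: 20′ + 29.1″ = 20.48500′; 66 + 20.48500/60 = 66.341417
  N ⇒ keep positive
  Lon: 55′ + 58″ = 55.96667′; 166 + 55.96667/60 = 166.932778
  hemisphere W, so the sign is −
Point 4:
  φ: 35 + 39/60 + 6.4/3600 = 35.651778
  hemisphere S, so the sign is −
  λ: 0 + 10/60 + 7.3/3600 = 0.168694
  hemisphere W, so the sign is −

1. -7.28841, -111.40267
2. -41.89827, 148.29175
3. 66.34142, -166.93278
4. -35.65178, -0.16869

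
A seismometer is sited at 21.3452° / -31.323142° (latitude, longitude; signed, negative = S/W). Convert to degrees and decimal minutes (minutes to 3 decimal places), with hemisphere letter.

21° 20.712′ N, 31° 19.389′ W

Latitude: 21° + 0.345200 × 60 = 21° 20.71200′
Longitude is negative → W; |value| = 31.323142
Lon: fractional part 0.323142 → 19.38852 minutes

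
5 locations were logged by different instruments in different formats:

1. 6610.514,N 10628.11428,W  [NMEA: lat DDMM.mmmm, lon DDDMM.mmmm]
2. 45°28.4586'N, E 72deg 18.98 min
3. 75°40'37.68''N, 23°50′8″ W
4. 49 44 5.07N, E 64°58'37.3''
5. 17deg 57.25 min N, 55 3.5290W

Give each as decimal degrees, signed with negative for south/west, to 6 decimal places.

Point 1:
  φ: degrees = first 2 digits = 66, minutes = 10.514; 66 + 10.514/60 = 66.1752333
  N → positive
  Longitude: degrees = first 3 digits = 106, minutes = 28.11428; 106 + 28.11428/60 = 106.4685713
  W ⇒ negate
Point 2:
  Latitude: 28.4586′ = 0.474310°; total 45.4743100
  N → positive
  λ: 18.98′ = 0.316333°; total 72.3163333
  E → positive
Point 3:
  φ: 75° + 40/60 + 37.68/3600 = 75 + 0.666667 + 0.010467 = 75.6771333
  N → positive
  Longitude: 23° + 50/60 + 8/3600 = 23 + 0.833333 + 0.002222 = 23.8355556
  W → negative
Point 4:
  Lat: 49° + 44/60 + 5.07/3600 = 49 + 0.733333 + 0.001408 = 49.7347417
  N ⇒ keep positive
  Longitude: 64 + 58/60 + 37.3/3600 = 64.9770278
  E → positive
Point 5:
  Lat: 57.25′ = 0.954167°; total 17.9541667
  N → positive
  Lon: 3.529′ = 0.058817°; total 55.0588167
  W → negative

1. 66.175233, -106.468571
2. 45.474310, 72.316333
3. 75.677133, -23.835556
4. 49.734742, 64.977028
5. 17.954167, -55.058817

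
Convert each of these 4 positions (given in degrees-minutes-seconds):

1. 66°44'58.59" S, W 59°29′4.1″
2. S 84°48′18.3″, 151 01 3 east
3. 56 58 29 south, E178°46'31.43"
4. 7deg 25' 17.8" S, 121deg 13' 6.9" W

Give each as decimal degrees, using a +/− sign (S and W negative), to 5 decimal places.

Point 1:
  φ: 66 + 44/60 + 58.59/3600 = 66.749608
  S ⇒ negate
  λ: 59 + 29/60 + 4.1/3600 = 59.484472
  W ⇒ negate
Point 2:
  Latitude: 84 + 48/60 + 18.3/3600 = 84.805083
  hemisphere S, so the sign is −
  Lon: 151° + 1/60 + 3/3600 = 151 + 0.016667 + 0.000833 = 151.017500
  E ⇒ keep positive
Point 3:
  φ: 56° + 58/60 + 29/3600 = 56 + 0.966667 + 0.008056 = 56.974722
  S ⇒ negate
  λ: 178 + 46/60 + 31.43/3600 = 178.775397
  E ⇒ keep positive
Point 4:
  φ: 7 + 25/60 + 17.8/3600 = 7.421611
  S ⇒ negate
  λ: 121° + 13/60 + 6.9/3600 = 121 + 0.216667 + 0.001917 = 121.218583
  hemisphere W, so the sign is −

1. -66.74961, -59.48447
2. -84.80508, 151.01750
3. -56.97472, 178.77540
4. -7.42161, -121.21858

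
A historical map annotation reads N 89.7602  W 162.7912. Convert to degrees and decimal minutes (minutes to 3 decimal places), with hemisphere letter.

Lat: fractional part 0.760200 → 45.61200 minutes
λ: minutes = (162.791200 − 162) × 60 = 47.47200

89° 45.612′ N, 162° 47.472′ W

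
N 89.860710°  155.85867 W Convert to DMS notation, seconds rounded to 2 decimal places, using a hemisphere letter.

89°51′38.56″ N, 155°51′31.21″ W

Latitude: whole degrees 89; 51.64260′ → 51′ and 38.5560″
Longitude: 0.858670° → 51.52020′; 0.52020 × 60 = 31.2120″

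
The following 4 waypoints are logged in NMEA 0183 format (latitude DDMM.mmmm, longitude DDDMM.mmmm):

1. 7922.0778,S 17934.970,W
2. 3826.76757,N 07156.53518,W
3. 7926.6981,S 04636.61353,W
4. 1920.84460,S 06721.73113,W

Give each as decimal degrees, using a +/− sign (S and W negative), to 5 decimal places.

Point 1:
  Latitude: degrees = first 2 digits = 79, minutes = 22.0778; 79 + 22.0778/60 = 79.367963
  hemisphere S, so the sign is −
  Lon: degrees = first 3 digits = 179, minutes = 34.97; 179 + 34.97/60 = 179.582833
  W ⇒ negate
Point 2:
  Latitude: degrees = first 2 digits = 38, minutes = 26.76757; 38 + 26.76757/60 = 38.446126
  N → positive
  Longitude: split at 3 digits → 071° and 56.53518′; 71 + 56.53518/60 = 71.942253
  W ⇒ negate
Point 3:
  Latitude: split at 2 digits → 79° and 26.6981′; 79 + 26.6981/60 = 79.444968
  S ⇒ negate
  λ: degrees = first 3 digits = 46, minutes = 36.61353; 46 + 36.61353/60 = 46.610226
  W → negative
Point 4:
  Latitude: degrees = first 2 digits = 19, minutes = 20.8446; 19 + 20.8446/60 = 19.347410
  S → negative
  Longitude: degrees = first 3 digits = 67, minutes = 21.73113; 67 + 21.73113/60 = 67.362186
  W → negative

1. -79.36796, -179.58283
2. 38.44613, -71.94225
3. -79.44497, -46.61023
4. -19.34741, -67.36219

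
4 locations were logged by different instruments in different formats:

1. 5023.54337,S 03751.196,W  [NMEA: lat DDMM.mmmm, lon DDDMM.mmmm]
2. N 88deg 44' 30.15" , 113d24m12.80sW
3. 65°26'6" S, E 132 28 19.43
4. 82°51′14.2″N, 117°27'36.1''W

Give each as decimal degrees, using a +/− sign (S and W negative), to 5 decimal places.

1. -50.39239, -37.85327
2. 88.74171, -113.40356
3. -65.43500, 132.47206
4. 82.85394, -117.46003

Point 1:
  Lat: degrees = first 2 digits = 50, minutes = 23.54337; 50 + 23.54337/60 = 50.392390
  hemisphere S, so the sign is −
  Longitude: split at 3 digits → 037° and 51.196′; 37 + 51.196/60 = 37.853267
  W ⇒ negate
Point 2:
  Lat: 44′ + 30.15″ = 44.50250′; 88 + 44.50250/60 = 88.741708
  N ⇒ keep positive
  Longitude: 113° + 24/60 + 12.8/3600 = 113 + 0.400000 + 0.003556 = 113.403556
  W ⇒ negate
Point 3:
  Latitude: 65 + 26/60 + 6/3600 = 65.435000
  S ⇒ negate
  λ: 132 + 28/60 + 19.43/3600 = 132.472064
  E ⇒ keep positive
Point 4:
  Lat: 82° + 51/60 + 14.2/3600 = 82 + 0.850000 + 0.003944 = 82.853944
  N → positive
  λ: 117 + 27/60 + 36.1/3600 = 117.460028
  W → negative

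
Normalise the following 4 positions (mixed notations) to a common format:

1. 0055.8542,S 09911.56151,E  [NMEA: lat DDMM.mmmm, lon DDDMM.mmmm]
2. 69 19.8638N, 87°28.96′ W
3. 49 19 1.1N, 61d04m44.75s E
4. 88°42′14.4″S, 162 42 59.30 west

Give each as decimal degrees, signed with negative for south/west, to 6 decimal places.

1. -0.930903, 99.192692
2. 69.331063, -87.482667
3. 49.316972, 61.079097
4. -88.704000, -162.716472

Point 1:
  Latitude: degrees = first 2 digits = 0, minutes = 55.8542; 0 + 55.8542/60 = 0.9309033
  S ⇒ negate
  λ: degrees = first 3 digits = 99, minutes = 11.56151; 99 + 11.56151/60 = 99.1926918
  E ⇒ keep positive
Point 2:
  Latitude: 19.8638′ = 0.331063°; total 69.3310633
  N ⇒ keep positive
  λ: 87 + 28.96/60 = 87.4826667
  W → negative
Point 3:
  Latitude: 49 + 19/60 + 1.1/3600 = 49.3169722
  N → positive
  Lon: 4′ + 44.75″ = 4.74583′; 61 + 4.74583/60 = 61.0790972
  E → positive
Point 4:
  Latitude: 88° + 42/60 + 14.4/3600 = 88 + 0.700000 + 0.004000 = 88.7040000
  S → negative
  Longitude: 162° + 42/60 + 59.3/3600 = 162 + 0.700000 + 0.016472 = 162.7164722
  W ⇒ negate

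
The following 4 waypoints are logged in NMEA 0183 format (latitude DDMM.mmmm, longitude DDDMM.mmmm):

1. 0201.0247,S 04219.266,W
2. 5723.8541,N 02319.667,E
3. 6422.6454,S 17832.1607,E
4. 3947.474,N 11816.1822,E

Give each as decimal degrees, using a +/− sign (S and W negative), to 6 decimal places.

Point 1:
  Lat: split at 2 digits → 02° and 1.0247′; 2 + 1.0247/60 = 2.0170783
  S ⇒ negate
  λ: degrees = first 3 digits = 42, minutes = 19.266; 42 + 19.266/60 = 42.3211000
  hemisphere W, so the sign is −
Point 2:
  Latitude: degrees = first 2 digits = 57, minutes = 23.8541; 57 + 23.8541/60 = 57.3975683
  N → positive
  Longitude: degrees = first 3 digits = 23, minutes = 19.667; 23 + 19.667/60 = 23.3277833
  E → positive
Point 3:
  φ: degrees = first 2 digits = 64, minutes = 22.6454; 64 + 22.6454/60 = 64.3774233
  hemisphere S, so the sign is −
  λ: split at 3 digits → 178° and 32.1607′; 178 + 32.1607/60 = 178.5360117
  E → positive
Point 4:
  Lat: split at 2 digits → 39° and 47.474′; 39 + 47.474/60 = 39.7912333
  N → positive
  Longitude: split at 3 digits → 118° and 16.1822′; 118 + 16.1822/60 = 118.2697033
  E → positive

1. -2.017078, -42.321100
2. 57.397568, 23.327783
3. -64.377423, 178.536012
4. 39.791233, 118.269703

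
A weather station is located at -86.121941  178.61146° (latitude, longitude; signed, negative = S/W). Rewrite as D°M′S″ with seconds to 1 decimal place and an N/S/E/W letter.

Latitude is negative → S; |value| = 86.121941
φ: 0.121941° → 7.31646′; 0.31646 × 60 = 18.988″
Longitude: whole degrees 178; 36.68760′ → 36′ and 41.256″

86°07′19.0″ S, 178°36′41.3″ E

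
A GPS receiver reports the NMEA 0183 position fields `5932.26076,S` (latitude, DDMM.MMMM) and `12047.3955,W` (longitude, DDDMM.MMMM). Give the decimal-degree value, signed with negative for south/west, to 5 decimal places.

φ: degrees = first 2 digits = 59, minutes = 32.26076; 59 + 32.26076/60 = 59.537679
S ⇒ negate
Lon: degrees = first 3 digits = 120, minutes = 47.3955; 120 + 47.3955/60 = 120.789925
W → negative

-59.53768, -120.78993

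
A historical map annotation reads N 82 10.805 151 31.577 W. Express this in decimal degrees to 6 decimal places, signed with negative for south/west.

Lat: 10.805′ = 0.180083°; total 82.1800833
N ⇒ keep positive
Lon: 31.577′ = 0.526283°; total 151.5262833
hemisphere W, so the sign is −

82.180083, -151.526283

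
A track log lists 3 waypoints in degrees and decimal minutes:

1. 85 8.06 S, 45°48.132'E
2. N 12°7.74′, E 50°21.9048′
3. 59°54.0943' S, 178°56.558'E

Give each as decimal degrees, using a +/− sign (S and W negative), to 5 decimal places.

1. -85.13433, 45.80220
2. 12.12900, 50.36508
3. -59.90157, 178.94263

Point 1:
  Latitude: 8.06′ = 0.134333°; total 85.134333
  hemisphere S, so the sign is −
  λ: 48.132′ = 0.802200°; total 45.802200
  E → positive
Point 2:
  φ: 12 + 7.74/60 = 12.129000
  N → positive
  Lon: 21.9048′ = 0.365080°; total 50.365080
  E ⇒ keep positive
Point 3:
  Latitude: 54.0943′ = 0.901572°; total 59.901572
  hemisphere S, so the sign is −
  Longitude: 178 + 56.558/60 = 178.942633
  E ⇒ keep positive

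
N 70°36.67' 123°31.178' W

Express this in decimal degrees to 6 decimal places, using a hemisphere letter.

70.611167° N, 123.519633° W

Latitude: 36.67′ = 0.611167°; total 70.6111667
λ: 31.178′ = 0.519633°; total 123.5196333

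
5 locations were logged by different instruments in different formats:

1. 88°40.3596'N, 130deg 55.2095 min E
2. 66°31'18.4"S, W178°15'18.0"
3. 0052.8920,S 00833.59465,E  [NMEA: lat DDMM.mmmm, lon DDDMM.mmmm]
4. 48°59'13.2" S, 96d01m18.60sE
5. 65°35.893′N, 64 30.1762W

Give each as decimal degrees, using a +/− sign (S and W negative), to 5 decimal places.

1. 88.67266, 130.92016
2. -66.52178, -178.25500
3. -0.88153, 8.55991
4. -48.98700, 96.02183
5. 65.59822, -64.50294

Point 1:
  φ: 40.3596′ = 0.672660°; total 88.672660
  N → positive
  λ: 55.2095′ = 0.920158°; total 130.920158
  E → positive
Point 2:
  Lat: 31′ + 18.4″ = 31.30667′; 66 + 31.30667/60 = 66.521778
  hemisphere S, so the sign is −
  Longitude: 178 + 15/60 + 18/3600 = 178.255000
  hemisphere W, so the sign is −
Point 3:
  Lat: degrees = first 2 digits = 0, minutes = 52.892; 0 + 52.892/60 = 0.881533
  S → negative
  λ: split at 3 digits → 008° and 33.59465′; 8 + 33.59465/60 = 8.559911
  E ⇒ keep positive
Point 4:
  Latitude: 48 + 59/60 + 13.2/3600 = 48.987000
  S → negative
  Longitude: 1′ + 18.6″ = 1.31000′; 96 + 1.31000/60 = 96.021833
  E → positive
Point 5:
  φ: 35.893′ = 0.598217°; total 65.598217
  N ⇒ keep positive
  λ: 30.1762′ = 0.502937°; total 64.502937
  W → negative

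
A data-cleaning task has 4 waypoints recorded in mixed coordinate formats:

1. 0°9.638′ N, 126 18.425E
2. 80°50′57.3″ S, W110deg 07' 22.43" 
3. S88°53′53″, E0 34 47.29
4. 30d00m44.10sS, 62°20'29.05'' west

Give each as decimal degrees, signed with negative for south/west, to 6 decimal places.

1. 0.160633, 126.307083
2. -80.849250, -110.122897
3. -88.898056, 0.579803
4. -30.012250, -62.341403

Point 1:
  φ: 9.638′ = 0.160633°; total 0.1606333
  N → positive
  λ: 18.425′ = 0.307083°; total 126.3070833
  E ⇒ keep positive
Point 2:
  Lat: 80 + 50/60 + 57.3/3600 = 80.8492500
  S ⇒ negate
  Lon: 7′ + 22.43″ = 7.37383′; 110 + 7.37383/60 = 110.1228972
  hemisphere W, so the sign is −
Point 3:
  Latitude: 88 + 53/60 + 53/3600 = 88.8980556
  S → negative
  λ: 0° + 34/60 + 47.29/3600 = 0 + 0.566667 + 0.013136 = 0.5798028
  E → positive
Point 4:
  φ: 0′ + 44.1″ = 0.73500′; 30 + 0.73500/60 = 30.0122500
  S → negative
  Lon: 62 + 20/60 + 29.05/3600 = 62.3414028
  W → negative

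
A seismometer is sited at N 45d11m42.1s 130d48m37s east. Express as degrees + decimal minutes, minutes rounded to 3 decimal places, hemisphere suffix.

45° 11.702′ N, 130° 48.617′ E

Lat: seconds/60 = 0.70167; minutes = 11 + 0.70167 = 11.70167
Longitude: seconds/60 = 0.61667; minutes = 48 + 0.61667 = 48.61667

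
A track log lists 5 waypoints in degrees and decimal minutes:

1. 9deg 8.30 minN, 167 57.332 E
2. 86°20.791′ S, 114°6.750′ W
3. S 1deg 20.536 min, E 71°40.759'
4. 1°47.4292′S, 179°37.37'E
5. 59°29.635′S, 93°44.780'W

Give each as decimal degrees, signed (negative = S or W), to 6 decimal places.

Point 1:
  φ: 9 + 8.3/60 = 9.1383333
  N → positive
  Lon: 167 + 57.332/60 = 167.9555333
  E → positive
Point 2:
  Latitude: 86 + 20.791/60 = 86.3465167
  S → negative
  λ: 6.75′ = 0.112500°; total 114.1125000
  hemisphere W, so the sign is −
Point 3:
  Lat: 20.536′ = 0.342267°; total 1.3422667
  S ⇒ negate
  λ: 71 + 40.759/60 = 71.6793167
  E → positive
Point 4:
  Lat: 47.4292′ = 0.790487°; total 1.7904867
  hemisphere S, so the sign is −
  λ: 179 + 37.37/60 = 179.6228333
  E → positive
Point 5:
  Lat: 59 + 29.635/60 = 59.4939167
  S ⇒ negate
  Longitude: 44.78′ = 0.746333°; total 93.7463333
  W ⇒ negate

1. 9.138333, 167.955533
2. -86.346517, -114.112500
3. -1.342267, 71.679317
4. -1.790487, 179.622833
5. -59.493917, -93.746333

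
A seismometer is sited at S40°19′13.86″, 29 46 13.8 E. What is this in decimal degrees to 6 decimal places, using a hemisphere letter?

Lat: 40° + 19/60 + 13.86/3600 = 40 + 0.316667 + 0.003850 = 40.3205167
Longitude: 46′ + 13.8″ = 46.23000′; 29 + 46.23000/60 = 29.7705000

40.320517° S, 29.770500° E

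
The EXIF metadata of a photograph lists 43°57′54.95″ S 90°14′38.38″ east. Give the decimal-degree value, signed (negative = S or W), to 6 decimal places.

-43.965264, 90.243994

Latitude: 43 + 57/60 + 54.95/3600 = 43.9652639
S → negative
λ: 14′ + 38.38″ = 14.63967′; 90 + 14.63967/60 = 90.2439944
E → positive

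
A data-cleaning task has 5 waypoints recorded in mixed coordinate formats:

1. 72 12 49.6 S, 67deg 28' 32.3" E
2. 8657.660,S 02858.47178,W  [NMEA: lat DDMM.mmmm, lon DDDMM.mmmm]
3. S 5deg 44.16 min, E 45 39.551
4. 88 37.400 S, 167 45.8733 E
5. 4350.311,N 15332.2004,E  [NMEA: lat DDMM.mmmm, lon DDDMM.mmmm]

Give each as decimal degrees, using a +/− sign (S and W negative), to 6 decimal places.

Point 1:
  Lat: 72 + 12/60 + 49.6/3600 = 72.2137778
  S → negative
  λ: 67 + 28/60 + 32.3/3600 = 67.4756389
  E → positive
Point 2:
  Latitude: degrees = first 2 digits = 86, minutes = 57.66; 86 + 57.66/60 = 86.9610000
  S ⇒ negate
  λ: split at 3 digits → 028° and 58.47178′; 28 + 58.47178/60 = 28.9745297
  W → negative
Point 3:
  Latitude: 44.16′ = 0.736000°; total 5.7360000
  hemisphere S, so the sign is −
  λ: 39.551′ = 0.659183°; total 45.6591833
  E → positive
Point 4:
  Latitude: 37.4′ = 0.623333°; total 88.6233333
  S → negative
  Lon: 167 + 45.8733/60 = 167.7645550
  E ⇒ keep positive
Point 5:
  Latitude: degrees = first 2 digits = 43, minutes = 50.311; 43 + 50.311/60 = 43.8385167
  N ⇒ keep positive
  Lon: degrees = first 3 digits = 153, minutes = 32.2004; 153 + 32.2004/60 = 153.5366733
  E → positive

1. -72.213778, 67.475639
2. -86.961000, -28.974530
3. -5.736000, 45.659183
4. -88.623333, 167.764555
5. 43.838517, 153.536673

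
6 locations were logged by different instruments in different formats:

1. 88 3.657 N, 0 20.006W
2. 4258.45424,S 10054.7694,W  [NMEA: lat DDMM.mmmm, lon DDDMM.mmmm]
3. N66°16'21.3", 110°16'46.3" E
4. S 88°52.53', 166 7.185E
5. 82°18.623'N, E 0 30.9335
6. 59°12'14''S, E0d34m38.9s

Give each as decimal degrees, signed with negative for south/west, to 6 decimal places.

Point 1:
  Lat: 88 + 3.657/60 = 88.0609500
  N → positive
  Longitude: 20.006′ = 0.333433°; total 0.3334333
  W ⇒ negate
Point 2:
  Lat: split at 2 digits → 42° and 58.45424′; 42 + 58.45424/60 = 42.9742373
  S ⇒ negate
  λ: split at 3 digits → 100° and 54.7694′; 100 + 54.7694/60 = 100.9128233
  W → negative
Point 3:
  Lat: 16′ + 21.3″ = 16.35500′; 66 + 16.35500/60 = 66.2725833
  N ⇒ keep positive
  λ: 110 + 16/60 + 46.3/3600 = 110.2795278
  E ⇒ keep positive
Point 4:
  φ: 52.53′ = 0.875500°; total 88.8755000
  S → negative
  Lon: 166 + 7.185/60 = 166.1197500
  E ⇒ keep positive
Point 5:
  Latitude: 82 + 18.623/60 = 82.3103833
  N ⇒ keep positive
  Lon: 0 + 30.9335/60 = 0.5155583
  E ⇒ keep positive
Point 6:
  Lat: 59° + 12/60 + 14/3600 = 59 + 0.200000 + 0.003889 = 59.2038889
  hemisphere S, so the sign is −
  λ: 0 + 34/60 + 38.9/3600 = 0.5774722
  E → positive

1. 88.060950, -0.333433
2. -42.974237, -100.912823
3. 66.272583, 110.279528
4. -88.875500, 166.119750
5. 82.310383, 0.515558
6. -59.203889, 0.577472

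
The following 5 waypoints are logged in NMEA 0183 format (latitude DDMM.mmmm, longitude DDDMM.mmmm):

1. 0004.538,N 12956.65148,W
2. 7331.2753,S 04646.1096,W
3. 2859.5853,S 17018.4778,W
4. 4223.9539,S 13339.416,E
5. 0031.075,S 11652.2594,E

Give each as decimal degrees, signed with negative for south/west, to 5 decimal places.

Point 1:
  Latitude: degrees = first 2 digits = 0, minutes = 4.538; 0 + 4.538/60 = 0.075633
  N → positive
  λ: degrees = first 3 digits = 129, minutes = 56.65148; 129 + 56.65148/60 = 129.944191
  W → negative
Point 2:
  Lat: split at 2 digits → 73° and 31.2753′; 73 + 31.2753/60 = 73.521255
  hemisphere S, so the sign is −
  Lon: split at 3 digits → 046° and 46.1096′; 46 + 46.1096/60 = 46.768493
  W → negative
Point 3:
  Lat: degrees = first 2 digits = 28, minutes = 59.5853; 28 + 59.5853/60 = 28.993088
  hemisphere S, so the sign is −
  λ: degrees = first 3 digits = 170, minutes = 18.4778; 170 + 18.4778/60 = 170.307963
  W ⇒ negate
Point 4:
  Latitude: split at 2 digits → 42° and 23.9539′; 42 + 23.9539/60 = 42.399232
  S → negative
  λ: split at 3 digits → 133° and 39.416′; 133 + 39.416/60 = 133.656933
  E → positive
Point 5:
  φ: degrees = first 2 digits = 0, minutes = 31.075; 0 + 31.075/60 = 0.517917
  S ⇒ negate
  Longitude: split at 3 digits → 116° and 52.2594′; 116 + 52.2594/60 = 116.870990
  E → positive

1. 0.07563, -129.94419
2. -73.52126, -46.76849
3. -28.99309, -170.30796
4. -42.39923, 133.65693
5. -0.51792, 116.87099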